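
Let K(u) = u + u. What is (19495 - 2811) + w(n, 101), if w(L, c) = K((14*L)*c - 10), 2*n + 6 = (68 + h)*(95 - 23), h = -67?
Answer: 109988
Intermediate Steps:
n = 33 (n = -3 + ((68 - 67)*(95 - 23))/2 = -3 + (1*72)/2 = -3 + (½)*72 = -3 + 36 = 33)
K(u) = 2*u
w(L, c) = -20 + 28*L*c (w(L, c) = 2*((14*L)*c - 10) = 2*(14*L*c - 10) = 2*(-10 + 14*L*c) = -20 + 28*L*c)
(19495 - 2811) + w(n, 101) = (19495 - 2811) + (-20 + 28*33*101) = 16684 + (-20 + 93324) = 16684 + 93304 = 109988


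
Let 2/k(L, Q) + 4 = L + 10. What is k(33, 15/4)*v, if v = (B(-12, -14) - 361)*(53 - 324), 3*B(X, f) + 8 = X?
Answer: 597826/117 ≈ 5109.6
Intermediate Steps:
B(X, f) = -8/3 + X/3
k(L, Q) = 2/(6 + L) (k(L, Q) = 2/(-4 + (L + 10)) = 2/(-4 + (10 + L)) = 2/(6 + L))
v = 298913/3 (v = ((-8/3 + (⅓)*(-12)) - 361)*(53 - 324) = ((-8/3 - 4) - 361)*(-271) = (-20/3 - 361)*(-271) = -1103/3*(-271) = 298913/3 ≈ 99638.)
k(33, 15/4)*v = (2/(6 + 33))*(298913/3) = (2/39)*(298913/3) = 597826/117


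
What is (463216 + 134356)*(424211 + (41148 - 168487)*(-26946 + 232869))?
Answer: -15669296755422392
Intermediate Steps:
(463216 + 134356)*(424211 + (41148 - 168487)*(-26946 + 232869)) = 597572*(424211 - 127339*205923) = 597572*(424211 - 26222028897) = 597572*(-26221604686) = -15669296755422392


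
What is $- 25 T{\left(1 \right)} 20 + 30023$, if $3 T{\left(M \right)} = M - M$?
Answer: $30023$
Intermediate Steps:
$T{\left(M \right)} = 0$ ($T{\left(M \right)} = \frac{M - M}{3} = \frac{1}{3} \cdot 0 = 0$)
$- 25 T{\left(1 \right)} 20 + 30023 = \left(-25\right) 0 \cdot 20 + 30023 = 0 \cdot 20 + 30023 = 0 + 30023 = 30023$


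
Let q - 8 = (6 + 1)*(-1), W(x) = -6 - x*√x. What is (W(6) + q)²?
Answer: 241 + 60*√6 ≈ 387.97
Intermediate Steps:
W(x) = -6 - x^(3/2)
q = 1 (q = 8 + (6 + 1)*(-1) = 8 + 7*(-1) = 8 - 7 = 1)
(W(6) + q)² = ((-6 - 6^(3/2)) + 1)² = ((-6 - 6*√6) + 1)² = (-5 - 6*√6)²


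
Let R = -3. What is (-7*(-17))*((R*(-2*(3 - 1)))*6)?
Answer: 8568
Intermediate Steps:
(-7*(-17))*((R*(-2*(3 - 1)))*6) = (-7*(-17))*(-(-6)*(3 - 1)*6) = 119*(-(-6)*2*6) = 119*(-3*(-4)*6) = 119*(12*6) = 119*72 = 8568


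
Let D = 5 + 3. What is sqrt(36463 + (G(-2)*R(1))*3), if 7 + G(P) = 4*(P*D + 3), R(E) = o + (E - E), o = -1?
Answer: 4*sqrt(2290) ≈ 191.42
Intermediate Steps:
D = 8
R(E) = -1 (R(E) = -1 + (E - E) = -1 + 0 = -1)
G(P) = 5 + 32*P (G(P) = -7 + 4*(P*8 + 3) = -7 + 4*(8*P + 3) = -7 + 4*(3 + 8*P) = -7 + (12 + 32*P) = 5 + 32*P)
sqrt(36463 + (G(-2)*R(1))*3) = sqrt(36463 + ((5 + 32*(-2))*(-1))*3) = sqrt(36463 + ((5 - 64)*(-1))*3) = sqrt(36463 - 59*(-1)*3) = sqrt(36463 + 59*3) = sqrt(36463 + 177) = sqrt(36640) = 4*sqrt(2290)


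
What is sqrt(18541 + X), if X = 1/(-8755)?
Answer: sqrt(1421168104770)/8755 ≈ 136.17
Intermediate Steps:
X = -1/8755 ≈ -0.00011422
sqrt(18541 + X) = sqrt(18541 - 1/8755) = sqrt(162326454/8755) = sqrt(1421168104770)/8755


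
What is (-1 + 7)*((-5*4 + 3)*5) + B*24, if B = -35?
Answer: -1350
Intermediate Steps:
(-1 + 7)*((-5*4 + 3)*5) + B*24 = (-1 + 7)*((-5*4 + 3)*5) - 35*24 = 6*((-20 + 3)*5) - 840 = 6*(-17*5) - 840 = 6*(-85) - 840 = -510 - 840 = -1350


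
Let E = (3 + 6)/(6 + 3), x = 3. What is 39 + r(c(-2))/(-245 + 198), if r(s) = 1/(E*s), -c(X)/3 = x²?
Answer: 49492/1269 ≈ 39.001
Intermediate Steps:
E = 1 (E = 9/9 = 9*(⅑) = 1)
c(X) = -27 (c(X) = -3*3² = -3*9 = -27)
r(s) = 1/s (r(s) = 1/(1*s) = 1/s)
39 + r(c(-2))/(-245 + 198) = 39 + 1/((-245 + 198)*(-27)) = 39 - 1/27/(-47) = 39 - 1/47*(-1/27) = 39 + 1/1269 = 49492/1269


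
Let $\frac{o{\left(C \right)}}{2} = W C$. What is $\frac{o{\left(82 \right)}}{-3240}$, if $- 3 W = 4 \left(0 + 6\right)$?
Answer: $\frac{164}{405} \approx 0.40494$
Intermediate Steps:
$W = -8$ ($W = - \frac{4 \left(0 + 6\right)}{3} = - \frac{4 \cdot 6}{3} = \left(- \frac{1}{3}\right) 24 = -8$)
$o{\left(C \right)} = - 16 C$ ($o{\left(C \right)} = 2 \left(- 8 C\right) = - 16 C$)
$\frac{o{\left(82 \right)}}{-3240} = \frac{\left(-16\right) 82}{-3240} = \left(-1312\right) \left(- \frac{1}{3240}\right) = \frac{164}{405}$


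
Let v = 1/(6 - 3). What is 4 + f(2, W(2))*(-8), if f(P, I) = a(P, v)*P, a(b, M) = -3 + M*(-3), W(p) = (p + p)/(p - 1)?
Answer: 68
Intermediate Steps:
v = ⅓ (v = 1/3 = ⅓ ≈ 0.33333)
W(p) = 2*p/(-1 + p) (W(p) = (2*p)/(-1 + p) = 2*p/(-1 + p))
a(b, M) = -3 - 3*M
f(P, I) = -4*P (f(P, I) = (-3 - 3*⅓)*P = (-3 - 1)*P = -4*P)
4 + f(2, W(2))*(-8) = 4 - 4*2*(-8) = 4 - 8*(-8) = 4 + 64 = 68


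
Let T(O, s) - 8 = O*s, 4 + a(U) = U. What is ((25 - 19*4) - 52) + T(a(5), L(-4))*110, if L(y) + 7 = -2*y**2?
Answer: -3513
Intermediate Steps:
a(U) = -4 + U
L(y) = -7 - 2*y**2
T(O, s) = 8 + O*s
((25 - 19*4) - 52) + T(a(5), L(-4))*110 = ((25 - 19*4) - 52) + (8 + (-4 + 5)*(-7 - 2*(-4)**2))*110 = ((25 - 76) - 52) + (8 + 1*(-7 - 2*16))*110 = (-51 - 52) + (8 + 1*(-7 - 32))*110 = -103 + (8 + 1*(-39))*110 = -103 + (8 - 39)*110 = -103 - 31*110 = -103 - 3410 = -3513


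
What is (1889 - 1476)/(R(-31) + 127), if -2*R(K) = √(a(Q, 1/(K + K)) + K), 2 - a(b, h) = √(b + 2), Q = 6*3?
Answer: 413/(127 - I*√(29 + 2*√5)/2) ≈ 3.2503 + 0.074034*I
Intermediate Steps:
Q = 18
a(b, h) = 2 - √(2 + b) (a(b, h) = 2 - √(b + 2) = 2 - √(2 + b))
R(K) = -√(2 + K - 2*√5)/2 (R(K) = -√((2 - √(2 + 18)) + K)/2 = -√((2 - √20) + K)/2 = -√((2 - 2*√5) + K)/2 = -√(2 + K - 2*√5)/2)
(1889 - 1476)/(R(-31) + 127) = (1889 - 1476)/(-√(2 - 31 - 2*√5)/2 + 127) = 413/(-√(-29 - 2*√5)/2 + 127) = 413/(127 - √(-29 - 2*√5)/2)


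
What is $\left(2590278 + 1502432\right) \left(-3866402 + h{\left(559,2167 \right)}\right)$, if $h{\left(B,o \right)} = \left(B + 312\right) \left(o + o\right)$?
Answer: $-374433852480$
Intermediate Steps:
$h{\left(B,o \right)} = 2 o \left(312 + B\right)$ ($h{\left(B,o \right)} = \left(312 + B\right) 2 o = 2 o \left(312 + B\right)$)
$\left(2590278 + 1502432\right) \left(-3866402 + h{\left(559,2167 \right)}\right) = \left(2590278 + 1502432\right) \left(-3866402 + 2 \cdot 2167 \left(312 + 559\right)\right) = 4092710 \left(-3866402 + 2 \cdot 2167 \cdot 871\right) = 4092710 \left(-3866402 + 3774914\right) = 4092710 \left(-91488\right) = -374433852480$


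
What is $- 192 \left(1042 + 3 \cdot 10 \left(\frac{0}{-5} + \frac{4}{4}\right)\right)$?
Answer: $-205824$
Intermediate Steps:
$- 192 \left(1042 + 3 \cdot 10 \left(\frac{0}{-5} + \frac{4}{4}\right)\right) = - 192 \left(1042 + 30 \left(0 \left(- \frac{1}{5}\right) + 4 \cdot \frac{1}{4}\right)\right) = - 192 \left(1042 + 30 \left(0 + 1\right)\right) = - 192 \left(1042 + 30 \cdot 1\right) = - 192 \left(1042 + 30\right) = \left(-192\right) 1072 = -205824$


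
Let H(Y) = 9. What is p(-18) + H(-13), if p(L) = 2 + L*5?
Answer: -79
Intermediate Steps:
p(L) = 2 + 5*L
p(-18) + H(-13) = (2 + 5*(-18)) + 9 = (2 - 90) + 9 = -88 + 9 = -79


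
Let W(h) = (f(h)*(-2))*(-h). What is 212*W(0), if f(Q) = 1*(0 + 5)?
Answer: 0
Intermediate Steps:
f(Q) = 5 (f(Q) = 1*5 = 5)
W(h) = 10*h (W(h) = (5*(-2))*(-h) = -(-10)*h = 10*h)
212*W(0) = 212*(10*0) = 212*0 = 0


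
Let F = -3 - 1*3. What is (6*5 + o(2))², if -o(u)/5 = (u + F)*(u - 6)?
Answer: 2500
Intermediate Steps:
F = -6 (F = -3 - 3 = -6)
o(u) = -5*(-6 + u)² (o(u) = -5*(u - 6)*(u - 6) = -5*(-6 + u)*(-6 + u) = -5*(-6 + u)²)
(6*5 + o(2))² = (6*5 + (-180 - 5*2² + 60*2))² = (30 + (-180 - 5*4 + 120))² = (30 + (-180 - 20 + 120))² = (30 - 80)² = (-50)² = 2500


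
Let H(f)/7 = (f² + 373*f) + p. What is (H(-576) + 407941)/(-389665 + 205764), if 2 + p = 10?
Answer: -1226493/183901 ≈ -6.6693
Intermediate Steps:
p = 8 (p = -2 + 10 = 8)
H(f) = 56 + 7*f² + 2611*f (H(f) = 7*((f² + 373*f) + 8) = 7*(8 + f² + 373*f) = 56 + 7*f² + 2611*f)
(H(-576) + 407941)/(-389665 + 205764) = ((56 + 7*(-576)² + 2611*(-576)) + 407941)/(-389665 + 205764) = ((56 + 7*331776 - 1503936) + 407941)/(-183901) = ((56 + 2322432 - 1503936) + 407941)*(-1/183901) = (818552 + 407941)*(-1/183901) = 1226493*(-1/183901) = -1226493/183901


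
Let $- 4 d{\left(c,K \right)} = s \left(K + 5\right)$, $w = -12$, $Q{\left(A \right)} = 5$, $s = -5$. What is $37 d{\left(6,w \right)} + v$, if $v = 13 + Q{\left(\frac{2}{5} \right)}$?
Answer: $- \frac{1223}{4} \approx -305.75$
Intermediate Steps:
$v = 18$ ($v = 13 + 5 = 18$)
$d{\left(c,K \right)} = \frac{25}{4} + \frac{5 K}{4}$ ($d{\left(c,K \right)} = - \frac{\left(-5\right) \left(K + 5\right)}{4} = - \frac{\left(-5\right) \left(5 + K\right)}{4} = - \frac{-25 - 5 K}{4} = \frac{25}{4} + \frac{5 K}{4}$)
$37 d{\left(6,w \right)} + v = 37 \left(\frac{25}{4} + \frac{5}{4} \left(-12\right)\right) + 18 = 37 \left(\frac{25}{4} - 15\right) + 18 = 37 \left(- \frac{35}{4}\right) + 18 = - \frac{1295}{4} + 18 = - \frac{1223}{4}$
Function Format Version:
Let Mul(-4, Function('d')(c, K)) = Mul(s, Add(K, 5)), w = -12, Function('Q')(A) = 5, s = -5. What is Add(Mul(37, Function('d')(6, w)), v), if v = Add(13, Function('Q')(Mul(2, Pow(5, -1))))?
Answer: Rational(-1223, 4) ≈ -305.75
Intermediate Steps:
v = 18 (v = Add(13, 5) = 18)
Function('d')(c, K) = Add(Rational(25, 4), Mul(Rational(5, 4), K)) (Function('d')(c, K) = Mul(Rational(-1, 4), Mul(-5, Add(K, 5))) = Mul(Rational(-1, 4), Mul(-5, Add(5, K))) = Mul(Rational(-1, 4), Add(-25, Mul(-5, K))) = Add(Rational(25, 4), Mul(Rational(5, 4), K)))
Add(Mul(37, Function('d')(6, w)), v) = Add(Mul(37, Add(Rational(25, 4), Mul(Rational(5, 4), -12))), 18) = Add(Mul(37, Add(Rational(25, 4), -15)), 18) = Add(Mul(37, Rational(-35, 4)), 18) = Add(Rational(-1295, 4), 18) = Rational(-1223, 4)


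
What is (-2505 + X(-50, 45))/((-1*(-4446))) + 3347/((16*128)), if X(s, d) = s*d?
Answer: 857087/1517568 ≈ 0.56478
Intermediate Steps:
X(s, d) = d*s
(-2505 + X(-50, 45))/((-1*(-4446))) + 3347/((16*128)) = (-2505 + 45*(-50))/((-1*(-4446))) + 3347/((16*128)) = (-2505 - 2250)/4446 + 3347/2048 = -4755*1/4446 + 3347*(1/2048) = -1585/1482 + 3347/2048 = 857087/1517568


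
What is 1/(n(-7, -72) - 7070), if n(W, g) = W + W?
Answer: -1/7084 ≈ -0.00014116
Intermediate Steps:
n(W, g) = 2*W
1/(n(-7, -72) - 7070) = 1/(2*(-7) - 7070) = 1/(-14 - 7070) = 1/(-7084) = -1/7084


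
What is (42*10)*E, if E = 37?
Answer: 15540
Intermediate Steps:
(42*10)*E = (42*10)*37 = 420*37 = 15540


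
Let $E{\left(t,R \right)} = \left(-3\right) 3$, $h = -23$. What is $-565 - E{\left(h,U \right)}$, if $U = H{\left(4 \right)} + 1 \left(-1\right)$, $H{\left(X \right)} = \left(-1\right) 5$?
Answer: $-556$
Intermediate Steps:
$H{\left(X \right)} = -5$
$U = -6$ ($U = -5 + 1 \left(-1\right) = -5 - 1 = -6$)
$E{\left(t,R \right)} = -9$
$-565 - E{\left(h,U \right)} = -565 - -9 = -565 + 9 = -556$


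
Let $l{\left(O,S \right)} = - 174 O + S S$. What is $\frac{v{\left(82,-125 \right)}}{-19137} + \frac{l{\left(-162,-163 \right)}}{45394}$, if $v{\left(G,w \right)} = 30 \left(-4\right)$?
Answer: $\frac{351110663}{289568326} \approx 1.2125$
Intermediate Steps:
$v{\left(G,w \right)} = -120$
$l{\left(O,S \right)} = S^{2} - 174 O$ ($l{\left(O,S \right)} = - 174 O + S^{2} = S^{2} - 174 O$)
$\frac{v{\left(82,-125 \right)}}{-19137} + \frac{l{\left(-162,-163 \right)}}{45394} = - \frac{120}{-19137} + \frac{\left(-163\right)^{2} - -28188}{45394} = \left(-120\right) \left(- \frac{1}{19137}\right) + \left(26569 + 28188\right) \frac{1}{45394} = \frac{40}{6379} + 54757 \cdot \frac{1}{45394} = \frac{40}{6379} + \frac{54757}{45394} = \frac{351110663}{289568326}$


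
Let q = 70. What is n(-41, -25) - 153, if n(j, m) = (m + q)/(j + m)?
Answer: -3381/22 ≈ -153.68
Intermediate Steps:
n(j, m) = (70 + m)/(j + m) (n(j, m) = (m + 70)/(j + m) = (70 + m)/(j + m))
n(-41, -25) - 153 = (70 - 25)/(-41 - 25) - 153 = 45/(-66) - 153 = -1/66*45 - 153 = -15/22 - 153 = -3381/22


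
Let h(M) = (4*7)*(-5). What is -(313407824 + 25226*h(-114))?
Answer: -309876184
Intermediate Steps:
h(M) = -140 (h(M) = 28*(-5) = -140)
-(313407824 + 25226*h(-114)) = -25226/(1/(-140 + 12424)) = -25226/(1/12284) = -25226/1/12284 = -25226*12284 = -309876184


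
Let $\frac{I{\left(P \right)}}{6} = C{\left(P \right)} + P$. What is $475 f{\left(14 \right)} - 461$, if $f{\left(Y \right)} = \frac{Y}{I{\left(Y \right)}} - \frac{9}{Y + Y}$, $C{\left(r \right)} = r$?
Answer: $- \frac{12056}{21} \approx -574.1$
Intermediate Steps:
$I{\left(P \right)} = 12 P$ ($I{\left(P \right)} = 6 \left(P + P\right) = 6 \cdot 2 P = 12 P$)
$f{\left(Y \right)} = \frac{1}{12} - \frac{9}{2 Y}$ ($f{\left(Y \right)} = \frac{Y}{12 Y} - \frac{9}{Y + Y} = Y \frac{1}{12 Y} - \frac{9}{2 Y} = \frac{1}{12} - 9 \frac{1}{2 Y} = \frac{1}{12} - \frac{9}{2 Y}$)
$475 f{\left(14 \right)} - 461 = 475 \frac{-54 + 14}{12 \cdot 14} - 461 = 475 \cdot \frac{1}{12} \cdot \frac{1}{14} \left(-40\right) - 461 = 475 \left(- \frac{5}{21}\right) - 461 = - \frac{2375}{21} - 461 = - \frac{12056}{21}$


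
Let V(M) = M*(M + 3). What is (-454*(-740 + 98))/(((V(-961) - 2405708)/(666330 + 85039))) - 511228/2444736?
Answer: -66924748918888409/453825511440 ≈ -1.4747e+5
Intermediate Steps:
V(M) = M*(3 + M)
(-454*(-740 + 98))/(((V(-961) - 2405708)/(666330 + 85039))) - 511228/2444736 = (-454*(-740 + 98))/(((-961*(3 - 961) - 2405708)/(666330 + 85039))) - 511228/2444736 = (-454*(-642))/(((-961*(-958) - 2405708)/751369)) - 511228*1/2444736 = 291468/(((920638 - 2405708)*(1/751369))) - 127807/611184 = 291468/((-1485070*1/751369)) - 127807/611184 = 291468/(-1485070/751369) - 127807/611184 = 291468*(-751369/1485070) - 127807/611184 = -109500009846/742535 - 127807/611184 = -66924748918888409/453825511440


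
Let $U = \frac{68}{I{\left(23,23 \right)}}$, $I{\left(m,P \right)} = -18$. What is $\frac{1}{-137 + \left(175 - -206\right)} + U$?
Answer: $- \frac{8287}{2196} \approx -3.7737$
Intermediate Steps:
$U = - \frac{34}{9}$ ($U = \frac{68}{-18} = 68 \left(- \frac{1}{18}\right) = - \frac{34}{9} \approx -3.7778$)
$\frac{1}{-137 + \left(175 - -206\right)} + U = \frac{1}{-137 + \left(175 - -206\right)} - \frac{34}{9} = \frac{1}{-137 + \left(175 + 206\right)} - \frac{34}{9} = \frac{1}{-137 + 381} - \frac{34}{9} = \frac{1}{244} - \frac{34}{9} = - \frac{8287}{2196}$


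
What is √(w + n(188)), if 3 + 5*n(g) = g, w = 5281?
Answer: √5318 ≈ 72.925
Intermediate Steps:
n(g) = -⅗ + g/5
√(w + n(188)) = √(5281 + (-⅗ + (⅕)*188)) = √(5281 + (-⅗ + 188/5)) = √(5281 + 37) = √5318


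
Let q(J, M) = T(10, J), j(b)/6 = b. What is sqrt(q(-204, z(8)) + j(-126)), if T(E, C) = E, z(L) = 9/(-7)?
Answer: I*sqrt(746) ≈ 27.313*I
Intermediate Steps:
z(L) = -9/7 (z(L) = 9*(-1/7) = -9/7)
j(b) = 6*b
q(J, M) = 10
sqrt(q(-204, z(8)) + j(-126)) = sqrt(10 + 6*(-126)) = sqrt(10 - 756) = sqrt(-746) = I*sqrt(746)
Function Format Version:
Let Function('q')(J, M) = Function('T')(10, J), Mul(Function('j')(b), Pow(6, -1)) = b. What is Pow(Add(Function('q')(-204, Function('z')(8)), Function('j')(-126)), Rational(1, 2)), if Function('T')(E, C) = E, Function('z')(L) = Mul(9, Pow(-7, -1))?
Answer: Mul(I, Pow(746, Rational(1, 2))) ≈ Mul(27.313, I)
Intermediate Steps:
Function('z')(L) = Rational(-9, 7) (Function('z')(L) = Mul(9, Rational(-1, 7)) = Rational(-9, 7))
Function('j')(b) = Mul(6, b)
Function('q')(J, M) = 10
Pow(Add(Function('q')(-204, Function('z')(8)), Function('j')(-126)), Rational(1, 2)) = Pow(Add(10, Mul(6, -126)), Rational(1, 2)) = Pow(Add(10, -756), Rational(1, 2)) = Pow(-746, Rational(1, 2)) = Mul(I, Pow(746, Rational(1, 2)))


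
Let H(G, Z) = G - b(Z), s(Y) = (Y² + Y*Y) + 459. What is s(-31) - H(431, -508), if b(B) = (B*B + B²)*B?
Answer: -262191074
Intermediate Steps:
s(Y) = 459 + 2*Y² (s(Y) = (Y² + Y²) + 459 = 2*Y² + 459 = 459 + 2*Y²)
b(B) = 2*B³ (b(B) = (B² + B²)*B = (2*B²)*B = 2*B³)
H(G, Z) = G - 2*Z³
s(-31) - H(431, -508) = (459 + 2*(-31)²) - (431 - 2*(-508)³) = (459 + 2*961) - (431 - 2*(-131096512)) = (459 + 1922) - (431 + 262193024) = 2381 - 1*262193455 = 2381 - 262193455 = -262191074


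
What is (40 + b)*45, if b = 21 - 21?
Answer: 1800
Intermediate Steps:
b = 0
(40 + b)*45 = (40 + 0)*45 = 40*45 = 1800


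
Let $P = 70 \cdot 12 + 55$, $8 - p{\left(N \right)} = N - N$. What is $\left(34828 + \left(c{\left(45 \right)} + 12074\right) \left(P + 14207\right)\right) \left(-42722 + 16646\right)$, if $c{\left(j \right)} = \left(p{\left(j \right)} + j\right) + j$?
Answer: $-4794238756272$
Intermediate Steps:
$p{\left(N \right)} = 8$ ($p{\left(N \right)} = 8 - \left(N - N\right) = 8 - 0 = 8 + 0 = 8$)
$P = 895$ ($P = 840 + 55 = 895$)
$c{\left(j \right)} = 8 + 2 j$ ($c{\left(j \right)} = \left(8 + j\right) + j = 8 + 2 j$)
$\left(34828 + \left(c{\left(45 \right)} + 12074\right) \left(P + 14207\right)\right) \left(-42722 + 16646\right) = \left(34828 + \left(\left(8 + 2 \cdot 45\right) + 12074\right) \left(895 + 14207\right)\right) \left(-42722 + 16646\right) = \left(34828 + \left(\left(8 + 90\right) + 12074\right) 15102\right) \left(-26076\right) = \left(34828 + \left(98 + 12074\right) 15102\right) \left(-26076\right) = \left(34828 + 12172 \cdot 15102\right) \left(-26076\right) = \left(34828 + 183821544\right) \left(-26076\right) = 183856372 \left(-26076\right) = -4794238756272$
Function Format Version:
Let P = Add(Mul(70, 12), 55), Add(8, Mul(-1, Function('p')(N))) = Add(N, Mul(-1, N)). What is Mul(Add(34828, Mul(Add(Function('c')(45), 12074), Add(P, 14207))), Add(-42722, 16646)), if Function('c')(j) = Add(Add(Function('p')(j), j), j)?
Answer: -4794238756272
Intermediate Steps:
Function('p')(N) = 8 (Function('p')(N) = Add(8, Mul(-1, Add(N, Mul(-1, N)))) = Add(8, Mul(-1, 0)) = Add(8, 0) = 8)
P = 895 (P = Add(840, 55) = 895)
Function('c')(j) = Add(8, Mul(2, j)) (Function('c')(j) = Add(Add(8, j), j) = Add(8, Mul(2, j)))
Mul(Add(34828, Mul(Add(Function('c')(45), 12074), Add(P, 14207))), Add(-42722, 16646)) = Mul(Add(34828, Mul(Add(Add(8, Mul(2, 45)), 12074), Add(895, 14207))), Add(-42722, 16646)) = Mul(Add(34828, Mul(Add(Add(8, 90), 12074), 15102)), -26076) = Mul(Add(34828, Mul(Add(98, 12074), 15102)), -26076) = Mul(Add(34828, Mul(12172, 15102)), -26076) = Mul(Add(34828, 183821544), -26076) = Mul(183856372, -26076) = -4794238756272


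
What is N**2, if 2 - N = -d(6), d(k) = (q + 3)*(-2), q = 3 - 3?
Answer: 16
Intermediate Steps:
q = 0
d(k) = -6 (d(k) = (0 + 3)*(-2) = 3*(-2) = -6)
N = -4 (N = 2 - (-1)*(-6) = 2 - 1*6 = 2 - 6 = -4)
N**2 = (-4)**2 = 16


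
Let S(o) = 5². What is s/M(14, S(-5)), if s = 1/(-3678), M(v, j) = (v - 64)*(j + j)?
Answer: 1/9195000 ≈ 1.0875e-7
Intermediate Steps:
S(o) = 25
M(v, j) = 2*j*(-64 + v) (M(v, j) = (-64 + v)*(2*j) = 2*j*(-64 + v))
s = -1/3678 ≈ -0.00027189
s/M(14, S(-5)) = -1/(50*(-64 + 14))/3678 = -1/(3678*(2*25*(-50))) = -1/3678/(-2500) = -1/3678*(-1/2500) = 1/9195000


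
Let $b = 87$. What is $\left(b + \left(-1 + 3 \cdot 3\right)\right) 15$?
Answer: $1425$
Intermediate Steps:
$\left(b + \left(-1 + 3 \cdot 3\right)\right) 15 = \left(87 + \left(-1 + 3 \cdot 3\right)\right) 15 = \left(87 + \left(-1 + 9\right)\right) 15 = \left(87 + 8\right) 15 = 95 \cdot 15 = 1425$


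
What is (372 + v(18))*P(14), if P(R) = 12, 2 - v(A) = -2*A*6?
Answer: 7080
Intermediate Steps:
v(A) = 2 + 12*A (v(A) = 2 - (-2*A)*6 = 2 - (-12)*A = 2 + 12*A)
(372 + v(18))*P(14) = (372 + (2 + 12*18))*12 = (372 + (2 + 216))*12 = (372 + 218)*12 = 590*12 = 7080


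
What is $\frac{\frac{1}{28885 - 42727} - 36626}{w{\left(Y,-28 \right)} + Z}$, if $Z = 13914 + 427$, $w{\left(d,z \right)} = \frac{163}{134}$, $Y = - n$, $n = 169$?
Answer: $- \frac{4852495033}{1900167471} \approx -2.5537$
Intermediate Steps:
$Y = -169$ ($Y = \left(-1\right) 169 = -169$)
$w{\left(d,z \right)} = \frac{163}{134}$ ($w{\left(d,z \right)} = 163 \cdot \frac{1}{134} = \frac{163}{134}$)
$Z = 14341$
$\frac{\frac{1}{28885 - 42727} - 36626}{w{\left(Y,-28 \right)} + Z} = \frac{\frac{1}{28885 - 42727} - 36626}{\frac{163}{134} + 14341} = \frac{\frac{1}{-13842} - 36626}{\frac{1921857}{134}} = \left(- \frac{1}{13842} - 36626\right) \frac{134}{1921857} = \left(- \frac{506977093}{13842}\right) \frac{134}{1921857} = - \frac{4852495033}{1900167471}$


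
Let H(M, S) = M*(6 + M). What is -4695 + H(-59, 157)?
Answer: -1568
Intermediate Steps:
-4695 + H(-59, 157) = -4695 - 59*(6 - 59) = -4695 - 59*(-53) = -4695 + 3127 = -1568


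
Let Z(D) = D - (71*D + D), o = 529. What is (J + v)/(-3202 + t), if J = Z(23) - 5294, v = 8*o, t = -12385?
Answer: 245/1417 ≈ 0.17290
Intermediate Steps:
Z(D) = -71*D (Z(D) = D - 72*D = -71*D)
v = 4232 (v = 8*529 = 4232)
J = -6927 (J = -71*23 - 5294 = -1633 - 5294 = -6927)
(J + v)/(-3202 + t) = (-6927 + 4232)/(-3202 - 12385) = -2695/(-15587) = -2695*(-1/15587) = 245/1417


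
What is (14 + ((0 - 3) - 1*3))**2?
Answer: 64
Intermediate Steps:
(14 + ((0 - 3) - 1*3))**2 = (14 + (-3 - 3))**2 = (14 - 6)**2 = 8**2 = 64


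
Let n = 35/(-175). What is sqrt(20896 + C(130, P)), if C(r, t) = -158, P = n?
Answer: sqrt(20738) ≈ 144.01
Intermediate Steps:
n = -1/5 (n = 35*(-1/175) = -1/5 ≈ -0.20000)
P = -1/5 ≈ -0.20000
sqrt(20896 + C(130, P)) = sqrt(20896 - 158) = sqrt(20738)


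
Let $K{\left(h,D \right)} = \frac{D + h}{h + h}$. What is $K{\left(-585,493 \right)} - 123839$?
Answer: $- \frac{72445769}{585} \approx -1.2384 \cdot 10^{5}$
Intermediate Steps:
$K{\left(h,D \right)} = \frac{D + h}{2 h}$
$K{\left(-585,493 \right)} - 123839 = \frac{493 - 585}{2 \left(-585\right)} - 123839 = \frac{1}{2} \left(- \frac{1}{585}\right) \left(-92\right) - 123839 = \frac{46}{585} - 123839 = - \frac{72445769}{585}$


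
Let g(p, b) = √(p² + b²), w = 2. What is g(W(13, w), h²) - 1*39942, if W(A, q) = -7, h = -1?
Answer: -39942 + 5*√2 ≈ -39935.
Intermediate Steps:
g(p, b) = √(b² + p²)
g(W(13, w), h²) - 1*39942 = √(((-1)²)² + (-7)²) - 1*39942 = √(1² + 49) - 39942 = √(1 + 49) - 39942 = √50 - 39942 = 5*√2 - 39942 = -39942 + 5*√2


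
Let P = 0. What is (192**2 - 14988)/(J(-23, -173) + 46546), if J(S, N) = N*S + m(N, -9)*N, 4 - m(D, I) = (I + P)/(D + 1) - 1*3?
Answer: 1254224/2827855 ≈ 0.44352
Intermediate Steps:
m(D, I) = 7 - I/(1 + D) (m(D, I) = 4 - ((I + 0)/(D + 1) - 1*3) = 4 - (I/(1 + D) - 3) = 4 - (-3 + I/(1 + D)) = 4 + (3 - I/(1 + D)) = 7 - I/(1 + D))
J(S, N) = N*S + N*(16 + 7*N)/(1 + N) (J(S, N) = N*S + ((7 - 1*(-9) + 7*N)/(1 + N))*N = N*S + ((7 + 9 + 7*N)/(1 + N))*N = N*S + ((16 + 7*N)/(1 + N))*N = N*S + N*(16 + 7*N)/(1 + N))
(192**2 - 14988)/(J(-23, -173) + 46546) = (192**2 - 14988)/(-173*(16 + 7*(-173) - 23*(1 - 173))/(1 - 173) + 46546) = (36864 - 14988)/(-173*(16 - 1211 - 23*(-172))/(-172) + 46546) = 21876/(-173*(-1/172)*(16 - 1211 + 3956) + 46546) = 21876/(-173*(-1/172)*2761 + 46546) = 21876/(477653/172 + 46546) = 21876/(8483565/172) = 21876*(172/8483565) = 1254224/2827855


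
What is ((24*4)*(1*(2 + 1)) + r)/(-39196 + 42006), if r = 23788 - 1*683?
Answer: 23393/2810 ≈ 8.3249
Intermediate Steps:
r = 23105 (r = 23788 - 683 = 23105)
((24*4)*(1*(2 + 1)) + r)/(-39196 + 42006) = ((24*4)*(1*(2 + 1)) + 23105)/(-39196 + 42006) = (96*(1*3) + 23105)/2810 = (96*3 + 23105)*(1/2810) = (288 + 23105)*(1/2810) = 23393*(1/2810) = 23393/2810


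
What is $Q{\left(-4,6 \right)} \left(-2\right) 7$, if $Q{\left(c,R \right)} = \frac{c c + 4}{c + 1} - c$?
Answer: $\frac{112}{3} \approx 37.333$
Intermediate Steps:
$Q{\left(c,R \right)} = - c + \frac{4 + c^{2}}{1 + c}$ ($Q{\left(c,R \right)} = \frac{c^{2} + 4}{1 + c} - c = \frac{4 + c^{2}}{1 + c} - c = - c + \frac{4 + c^{2}}{1 + c}$)
$Q{\left(-4,6 \right)} \left(-2\right) 7 = \frac{4 - -4}{1 - 4} \left(-2\right) 7 = \frac{4 + 4}{-3} \left(-2\right) 7 = \left(- \frac{1}{3}\right) 8 \left(-2\right) 7 = \left(- \frac{8}{3}\right) \left(-2\right) 7 = \frac{16}{3} \cdot 7 = \frac{112}{3}$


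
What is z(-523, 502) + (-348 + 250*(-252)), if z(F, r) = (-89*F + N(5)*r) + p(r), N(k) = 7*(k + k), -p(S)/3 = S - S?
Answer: 18339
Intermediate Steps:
p(S) = 0 (p(S) = -3*(S - S) = -3*0 = 0)
N(k) = 14*k (N(k) = 7*(2*k) = 14*k)
z(F, r) = -89*F + 70*r (z(F, r) = (-89*F + (14*5)*r) + 0 = (-89*F + 70*r) + 0 = -89*F + 70*r)
z(-523, 502) + (-348 + 250*(-252)) = (-89*(-523) + 70*502) + (-348 + 250*(-252)) = (46547 + 35140) + (-348 - 63000) = 81687 - 63348 = 18339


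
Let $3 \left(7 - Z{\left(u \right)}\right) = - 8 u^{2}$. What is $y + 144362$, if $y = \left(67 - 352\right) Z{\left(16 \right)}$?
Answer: $-52193$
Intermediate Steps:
$Z{\left(u \right)} = 7 + \frac{8 u^{2}}{3}$ ($Z{\left(u \right)} = 7 - \frac{\left(-8\right) u^{2}}{3} = 7 + \frac{8 u^{2}}{3}$)
$y = -196555$ ($y = \left(67 - 352\right) \left(7 + \frac{8 \cdot 16^{2}}{3}\right) = - 285 \left(7 + \frac{8}{3} \cdot 256\right) = - 285 \left(7 + \frac{2048}{3}\right) = \left(-285\right) \frac{2069}{3} = -196555$)
$y + 144362 = -196555 + 144362 = -52193$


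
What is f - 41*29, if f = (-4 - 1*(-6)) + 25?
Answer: -1162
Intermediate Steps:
f = 27 (f = (-4 + 6) + 25 = 2 + 25 = 27)
f - 41*29 = 27 - 41*29 = 27 - 1189 = -1162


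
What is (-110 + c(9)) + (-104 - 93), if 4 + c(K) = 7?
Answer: -304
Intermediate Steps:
c(K) = 3 (c(K) = -4 + 7 = 3)
(-110 + c(9)) + (-104 - 93) = (-110 + 3) + (-104 - 93) = -107 - 197 = -304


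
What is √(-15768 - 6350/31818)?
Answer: I*√3990872669883/15909 ≈ 125.57*I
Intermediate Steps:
√(-15768 - 6350/31818) = √(-15768 - 6350*1/31818) = √(-15768 - 3175/15909) = √(-250856287/15909) = I*√3990872669883/15909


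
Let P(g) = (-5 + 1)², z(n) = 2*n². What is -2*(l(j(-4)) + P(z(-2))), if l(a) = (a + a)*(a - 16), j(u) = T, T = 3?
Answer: 124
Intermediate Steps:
j(u) = 3
l(a) = 2*a*(-16 + a) (l(a) = (2*a)*(-16 + a) = 2*a*(-16 + a))
P(g) = 16 (P(g) = (-4)² = 16)
-2*(l(j(-4)) + P(z(-2))) = -2*(2*3*(-16 + 3) + 16) = -2*(2*3*(-13) + 16) = -2*(-78 + 16) = -2*(-62) = 124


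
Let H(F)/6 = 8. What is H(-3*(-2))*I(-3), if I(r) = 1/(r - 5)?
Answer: -6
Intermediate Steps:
H(F) = 48 (H(F) = 6*8 = 48)
I(r) = 1/(-5 + r)
H(-3*(-2))*I(-3) = 48/(-5 - 3) = 48/(-8) = 48*(-⅛) = -6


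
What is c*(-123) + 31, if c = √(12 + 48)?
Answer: 31 - 246*√15 ≈ -921.75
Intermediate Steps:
c = 2*√15 (c = √60 = 2*√15 ≈ 7.7460)
c*(-123) + 31 = (2*√15)*(-123) + 31 = -246*√15 + 31 = 31 - 246*√15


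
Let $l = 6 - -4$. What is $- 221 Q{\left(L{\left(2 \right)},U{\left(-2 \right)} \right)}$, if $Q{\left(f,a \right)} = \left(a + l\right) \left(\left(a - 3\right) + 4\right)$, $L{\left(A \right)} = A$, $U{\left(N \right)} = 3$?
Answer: $-11492$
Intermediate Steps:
$l = 10$ ($l = 6 + 4 = 10$)
$Q{\left(f,a \right)} = \left(1 + a\right) \left(10 + a\right)$ ($Q{\left(f,a \right)} = \left(a + 10\right) \left(\left(a - 3\right) + 4\right) = \left(10 + a\right) \left(\left(-3 + a\right) + 4\right) = \left(10 + a\right) \left(1 + a\right) = \left(1 + a\right) \left(10 + a\right)$)
$- 221 Q{\left(L{\left(2 \right)},U{\left(-2 \right)} \right)} = - 221 \left(10 + 3^{2} + 11 \cdot 3\right) = - 221 \left(10 + 9 + 33\right) = \left(-221\right) 52 = -11492$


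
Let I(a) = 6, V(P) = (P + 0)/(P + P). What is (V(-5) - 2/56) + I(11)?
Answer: 181/28 ≈ 6.4643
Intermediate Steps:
V(P) = ½ (V(P) = P/((2*P)) = P*(1/(2*P)) = ½)
(V(-5) - 2/56) + I(11) = (½ - 2/56) + 6 = (½ - 2*1/56) + 6 = (½ - 1/28) + 6 = 13/28 + 6 = 181/28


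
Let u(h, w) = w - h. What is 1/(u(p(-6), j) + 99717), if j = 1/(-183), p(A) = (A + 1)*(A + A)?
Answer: 183/18237230 ≈ 1.0034e-5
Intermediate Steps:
p(A) = 2*A*(1 + A) (p(A) = (1 + A)*(2*A) = 2*A*(1 + A))
j = -1/183 ≈ -0.0054645
1/(u(p(-6), j) + 99717) = 1/((-1/183 - 2*(-6)*(1 - 6)) + 99717) = 1/((-1/183 - 2*(-6)*(-5)) + 99717) = 1/((-1/183 - 1*60) + 99717) = 1/((-1/183 - 60) + 99717) = 1/(-10981/183 + 99717) = 1/(18237230/183) = 183/18237230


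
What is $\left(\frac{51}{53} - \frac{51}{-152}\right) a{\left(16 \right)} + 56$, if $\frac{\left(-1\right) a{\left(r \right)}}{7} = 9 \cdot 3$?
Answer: $- \frac{1524859}{8056} \approx -189.28$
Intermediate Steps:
$a{\left(r \right)} = -189$ ($a{\left(r \right)} = - 7 \cdot 9 \cdot 3 = \left(-7\right) 27 = -189$)
$\left(\frac{51}{53} - \frac{51}{-152}\right) a{\left(16 \right)} + 56 = \left(\frac{51}{53} - \frac{51}{-152}\right) \left(-189\right) + 56 = \left(51 \cdot \frac{1}{53} - - \frac{51}{152}\right) \left(-189\right) + 56 = \left(\frac{51}{53} + \frac{51}{152}\right) \left(-189\right) + 56 = \frac{10455}{8056} \left(-189\right) + 56 = - \frac{1975995}{8056} + 56 = - \frac{1524859}{8056}$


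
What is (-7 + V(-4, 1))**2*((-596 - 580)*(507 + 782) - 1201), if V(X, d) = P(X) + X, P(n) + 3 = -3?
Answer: -438431785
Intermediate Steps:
P(n) = -6 (P(n) = -3 - 3 = -6)
V(X, d) = -6 + X
(-7 + V(-4, 1))**2*((-596 - 580)*(507 + 782) - 1201) = (-7 + (-6 - 4))**2*((-596 - 580)*(507 + 782) - 1201) = (-7 - 10)**2*(-1176*1289 - 1201) = (-17)**2*(-1515864 - 1201) = 289*(-1517065) = -438431785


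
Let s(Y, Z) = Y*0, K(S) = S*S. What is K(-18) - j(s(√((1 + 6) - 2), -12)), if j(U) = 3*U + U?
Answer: 324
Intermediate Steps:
K(S) = S²
s(Y, Z) = 0
j(U) = 4*U
K(-18) - j(s(√((1 + 6) - 2), -12)) = (-18)² - 4*0 = 324 - 1*0 = 324 + 0 = 324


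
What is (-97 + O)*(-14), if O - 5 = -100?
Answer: 2688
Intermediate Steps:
O = -95 (O = 5 - 100 = -95)
(-97 + O)*(-14) = (-97 - 95)*(-14) = -192*(-14) = 2688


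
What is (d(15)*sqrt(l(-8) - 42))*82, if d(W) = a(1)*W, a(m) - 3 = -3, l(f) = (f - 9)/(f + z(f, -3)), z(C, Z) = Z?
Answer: 0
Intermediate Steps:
l(f) = (-9 + f)/(-3 + f) (l(f) = (f - 9)/(f - 3) = (-9 + f)/(-3 + f))
a(m) = 0 (a(m) = 3 - 3 = 0)
d(W) = 0 (d(W) = 0*W = 0)
(d(15)*sqrt(l(-8) - 42))*82 = (0*sqrt((-9 - 8)/(-3 - 8) - 42))*82 = (0*sqrt(-17/(-11) - 42))*82 = (0*sqrt(-1/11*(-17) - 42))*82 = (0*sqrt(17/11 - 42))*82 = (0*sqrt(-445/11))*82 = (0*(I*sqrt(4895)/11))*82 = 0*82 = 0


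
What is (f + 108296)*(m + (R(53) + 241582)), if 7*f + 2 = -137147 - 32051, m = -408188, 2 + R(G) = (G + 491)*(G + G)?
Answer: -64154071168/7 ≈ -9.1649e+9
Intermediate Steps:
R(G) = -2 + 2*G*(491 + G) (R(G) = -2 + (G + 491)*(G + G) = -2 + (491 + G)*(2*G) = -2 + 2*G*(491 + G))
f = -169200/7 (f = -2/7 + (-137147 - 32051)/7 = -2/7 + (⅐)*(-169198) = -2/7 - 169198/7 = -169200/7 ≈ -24171.)
(f + 108296)*(m + (R(53) + 241582)) = (-169200/7 + 108296)*(-408188 + ((-2 + 2*53² + 982*53) + 241582)) = 588872*(-408188 + ((-2 + 2*2809 + 52046) + 241582))/7 = 588872*(-408188 + ((-2 + 5618 + 52046) + 241582))/7 = 588872*(-408188 + (57662 + 241582))/7 = 588872*(-408188 + 299244)/7 = (588872/7)*(-108944) = -64154071168/7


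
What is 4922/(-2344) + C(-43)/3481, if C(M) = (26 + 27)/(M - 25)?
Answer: -72825063/34677722 ≈ -2.1001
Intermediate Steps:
C(M) = 53/(-25 + M)
4922/(-2344) + C(-43)/3481 = 4922/(-2344) + (53/(-25 - 43))/3481 = 4922*(-1/2344) + (53/(-68))*(1/3481) = -2461/1172 + (53*(-1/68))*(1/3481) = -2461/1172 - 53/68*1/3481 = -2461/1172 - 53/236708 = -72825063/34677722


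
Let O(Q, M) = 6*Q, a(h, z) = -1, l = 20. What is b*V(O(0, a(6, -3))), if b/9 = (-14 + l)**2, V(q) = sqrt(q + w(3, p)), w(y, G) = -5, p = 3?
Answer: 324*I*sqrt(5) ≈ 724.49*I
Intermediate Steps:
V(q) = sqrt(-5 + q) (V(q) = sqrt(q - 5) = sqrt(-5 + q))
b = 324 (b = 9*(-14 + 20)**2 = 9*6**2 = 9*36 = 324)
b*V(O(0, a(6, -3))) = 324*sqrt(-5 + 6*0) = 324*sqrt(-5 + 0) = 324*sqrt(-5) = 324*(I*sqrt(5)) = 324*I*sqrt(5)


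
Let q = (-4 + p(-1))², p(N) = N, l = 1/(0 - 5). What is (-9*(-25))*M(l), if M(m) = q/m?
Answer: -28125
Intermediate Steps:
l = -⅕ (l = 1/(-5) = -⅕ ≈ -0.20000)
q = 25 (q = (-4 - 1)² = (-5)² = 25)
M(m) = 25/m
(-9*(-25))*M(l) = (-9*(-25))*(25/(-⅕)) = 225*(25*(-5)) = 225*(-125) = -28125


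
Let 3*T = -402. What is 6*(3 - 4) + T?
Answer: -140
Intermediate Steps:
T = -134 (T = (⅓)*(-402) = -134)
6*(3 - 4) + T = 6*(3 - 4) - 134 = 6*(-1) - 134 = -6 - 134 = -140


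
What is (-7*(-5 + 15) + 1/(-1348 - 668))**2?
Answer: 19915136641/4064256 ≈ 4900.1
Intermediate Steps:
(-7*(-5 + 15) + 1/(-1348 - 668))**2 = (-7*10 + 1/(-2016))**2 = (-70 - 1/2016)**2 = (-141121/2016)**2 = 19915136641/4064256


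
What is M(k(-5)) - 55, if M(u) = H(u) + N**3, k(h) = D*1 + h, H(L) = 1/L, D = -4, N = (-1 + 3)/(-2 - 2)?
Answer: -3977/72 ≈ -55.236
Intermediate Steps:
N = -1/2 (N = 2/(-4) = 2*(-1/4) = -1/2 ≈ -0.50000)
k(h) = -4 + h (k(h) = -4*1 + h = -4 + h)
M(u) = -1/8 + 1/u (M(u) = 1/u + (-1/2)**3 = 1/u - 1/8 = -1/8 + 1/u)
M(k(-5)) - 55 = (8 - (-4 - 5))/(8*(-4 - 5)) - 55 = (1/8)*(8 - 1*(-9))/(-9) - 55 = (1/8)*(-1/9)*(8 + 9) - 55 = (1/8)*(-1/9)*17 - 55 = -17/72 - 55 = -3977/72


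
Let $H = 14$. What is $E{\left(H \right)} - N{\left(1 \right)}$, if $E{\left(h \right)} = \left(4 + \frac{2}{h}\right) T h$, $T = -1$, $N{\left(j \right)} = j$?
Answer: $-59$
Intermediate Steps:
$E{\left(h \right)} = h \left(-4 - \frac{2}{h}\right)$ ($E{\left(h \right)} = \left(4 + \frac{2}{h}\right) \left(-1\right) h = \left(-4 - \frac{2}{h}\right) h = h \left(-4 - \frac{2}{h}\right)$)
$E{\left(H \right)} - N{\left(1 \right)} = \left(-2 - 56\right) - 1 = -58 - 1 = -59$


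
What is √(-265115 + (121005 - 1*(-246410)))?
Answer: 10*√1023 ≈ 319.84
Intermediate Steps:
√(-265115 + (121005 - 1*(-246410))) = √(-265115 + (121005 + 246410)) = √(-265115 + 367415) = √102300 = 10*√1023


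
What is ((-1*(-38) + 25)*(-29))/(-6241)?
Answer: 1827/6241 ≈ 0.29274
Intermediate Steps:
((-1*(-38) + 25)*(-29))/(-6241) = ((38 + 25)*(-29))*(-1/6241) = (63*(-29))*(-1/6241) = -1827*(-1/6241) = 1827/6241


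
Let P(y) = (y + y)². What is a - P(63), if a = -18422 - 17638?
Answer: -51936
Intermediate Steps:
a = -36060
P(y) = 4*y² (P(y) = (2*y)² = 4*y²)
a - P(63) = -36060 - 4*63² = -36060 - 4*3969 = -36060 - 1*15876 = -36060 - 15876 = -51936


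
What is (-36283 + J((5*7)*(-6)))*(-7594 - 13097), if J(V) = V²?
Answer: -161741547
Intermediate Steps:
(-36283 + J((5*7)*(-6)))*(-7594 - 13097) = (-36283 + ((5*7)*(-6))²)*(-7594 - 13097) = (-36283 + (35*(-6))²)*(-20691) = (-36283 + (-210)²)*(-20691) = (-36283 + 44100)*(-20691) = 7817*(-20691) = -161741547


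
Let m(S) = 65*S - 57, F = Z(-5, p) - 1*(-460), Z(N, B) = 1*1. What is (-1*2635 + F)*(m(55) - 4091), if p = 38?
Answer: 1245702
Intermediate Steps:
Z(N, B) = 1
F = 461 (F = 1 - 1*(-460) = 1 + 460 = 461)
m(S) = -57 + 65*S
(-1*2635 + F)*(m(55) - 4091) = (-1*2635 + 461)*((-57 + 65*55) - 4091) = (-2635 + 461)*((-57 + 3575) - 4091) = -2174*(3518 - 4091) = -2174*(-573) = 1245702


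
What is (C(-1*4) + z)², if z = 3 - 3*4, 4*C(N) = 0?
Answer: 81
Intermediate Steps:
C(N) = 0 (C(N) = (¼)*0 = 0)
z = -9 (z = 3 - 12 = -9)
(C(-1*4) + z)² = (0 - 9)² = (-9)² = 81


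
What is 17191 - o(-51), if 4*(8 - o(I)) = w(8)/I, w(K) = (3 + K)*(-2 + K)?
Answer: 584211/34 ≈ 17183.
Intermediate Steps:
w(K) = (-2 + K)*(3 + K)
o(I) = 8 - 33/(2*I) (o(I) = 8 - (-6 + 8 + 8²)/(4*I) = 8 - (-6 + 8 + 64)/(4*I) = 8 - 33/(2*I))
17191 - o(-51) = 17191 - (8 - 33/2/(-51)) = 17191 - (8 - 33/2*(-1/51)) = 17191 - (8 + 11/34) = 17191 - 1*283/34 = 17191 - 283/34 = 584211/34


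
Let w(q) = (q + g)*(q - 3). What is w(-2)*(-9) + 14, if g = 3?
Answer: 59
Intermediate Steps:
w(q) = (-3 + q)*(3 + q) (w(q) = (q + 3)*(q - 3) = (3 + q)*(-3 + q) = (-3 + q)*(3 + q))
w(-2)*(-9) + 14 = (-9 + (-2)**2)*(-9) + 14 = (-9 + 4)*(-9) + 14 = -5*(-9) + 14 = 45 + 14 = 59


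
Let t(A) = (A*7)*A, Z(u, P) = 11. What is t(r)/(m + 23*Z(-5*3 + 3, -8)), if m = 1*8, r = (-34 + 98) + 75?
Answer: 135247/261 ≈ 518.19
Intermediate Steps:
r = 139 (r = 64 + 75 = 139)
m = 8
t(A) = 7*A² (t(A) = (7*A)*A = 7*A²)
t(r)/(m + 23*Z(-5*3 + 3, -8)) = (7*139²)/(8 + 23*11) = (7*19321)/(8 + 253) = 135247/261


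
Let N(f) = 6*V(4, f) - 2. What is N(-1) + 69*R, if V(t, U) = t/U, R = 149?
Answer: 10255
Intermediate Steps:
N(f) = -2 + 24/f (N(f) = 6*(4/f) - 2 = 24/f - 2 = -2 + 24/f)
N(-1) + 69*R = (-2 + 24/(-1)) + 69*149 = (-2 + 24*(-1)) + 10281 = (-2 - 24) + 10281 = -26 + 10281 = 10255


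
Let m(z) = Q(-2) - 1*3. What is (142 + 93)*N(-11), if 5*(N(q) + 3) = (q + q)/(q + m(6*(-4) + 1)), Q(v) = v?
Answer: -5123/8 ≈ -640.38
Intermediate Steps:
m(z) = -5 (m(z) = -2 - 1*3 = -2 - 3 = -5)
N(q) = -3 + 2*q/(5*(-5 + q)) (N(q) = -3 + ((q + q)/(q - 5))/5 = -3 + ((2*q)/(-5 + q))/5 = -3 + (2*q/(-5 + q))/5 = -3 + 2*q/(5*(-5 + q)))
(142 + 93)*N(-11) = (142 + 93)*((75 - 13*(-11))/(5*(-5 - 11))) = 235*((⅕)*(75 + 143)/(-16)) = 235*((⅕)*(-1/16)*218) = 235*(-109/40) = -5123/8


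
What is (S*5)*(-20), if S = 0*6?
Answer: 0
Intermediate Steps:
S = 0
(S*5)*(-20) = (0*5)*(-20) = 0*(-20) = 0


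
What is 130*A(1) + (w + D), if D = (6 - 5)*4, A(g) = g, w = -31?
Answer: 103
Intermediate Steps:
D = 4 (D = 1*4 = 4)
130*A(1) + (w + D) = 130*1 + (-31 + 4) = 130 - 27 = 103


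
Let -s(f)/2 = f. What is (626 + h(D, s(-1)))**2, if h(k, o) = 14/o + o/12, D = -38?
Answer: 14432401/36 ≈ 4.0090e+5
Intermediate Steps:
s(f) = -2*f
h(k, o) = 14/o + o/12 (h(k, o) = 14/o + o*(1/12) = 14/o + o/12)
(626 + h(D, s(-1)))**2 = (626 + (14/((-2*(-1))) + (-2*(-1))/12))**2 = (626 + (14/2 + (1/12)*2))**2 = (626 + (14*(1/2) + 1/6))**2 = (626 + (7 + 1/6))**2 = (626 + 43/6)**2 = (3799/6)**2 = 14432401/36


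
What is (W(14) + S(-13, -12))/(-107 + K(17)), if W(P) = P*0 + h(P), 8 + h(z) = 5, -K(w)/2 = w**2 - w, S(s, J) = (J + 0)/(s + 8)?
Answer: 1/1085 ≈ 0.00092166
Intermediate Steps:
S(s, J) = J/(8 + s)
K(w) = -2*w**2 + 2*w (K(w) = -2*(w**2 - w) = -2*w**2 + 2*w)
h(z) = -3 (h(z) = -8 + 5 = -3)
W(P) = -3 (W(P) = P*0 - 3 = 0 - 3 = -3)
(W(14) + S(-13, -12))/(-107 + K(17)) = (-3 - 12/(8 - 13))/(-107 + 2*17*(1 - 1*17)) = (-3 - 12/(-5))/(-107 + 2*17*(1 - 17)) = (-3 - 12*(-1/5))/(-107 + 2*17*(-16)) = (-3 + 12/5)/(-107 - 544) = -3/5/(-651) = -3/5*(-1/651) = 1/1085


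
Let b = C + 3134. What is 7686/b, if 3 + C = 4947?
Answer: 549/577 ≈ 0.95147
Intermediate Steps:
C = 4944 (C = -3 + 4947 = 4944)
b = 8078 (b = 4944 + 3134 = 8078)
7686/b = 7686/8078 = 7686*(1/8078) = 549/577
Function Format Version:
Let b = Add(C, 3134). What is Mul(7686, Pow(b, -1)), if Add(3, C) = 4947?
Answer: Rational(549, 577) ≈ 0.95147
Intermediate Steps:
C = 4944 (C = Add(-3, 4947) = 4944)
b = 8078 (b = Add(4944, 3134) = 8078)
Mul(7686, Pow(b, -1)) = Mul(7686, Pow(8078, -1)) = Mul(7686, Rational(1, 8078)) = Rational(549, 577)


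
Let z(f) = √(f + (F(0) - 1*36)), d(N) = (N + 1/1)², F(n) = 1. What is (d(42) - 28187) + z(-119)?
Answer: -26338 + I*√154 ≈ -26338.0 + 12.41*I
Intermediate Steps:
d(N) = (1 + N)² (d(N) = (N + 1)² = (1 + N)²)
z(f) = √(-35 + f) (z(f) = √(f + (1 - 1*36)) = √(f + (1 - 36)) = √(f - 35) = √(-35 + f))
(d(42) - 28187) + z(-119) = ((1 + 42)² - 28187) + √(-35 - 119) = (43² - 28187) + √(-154) = (1849 - 28187) + I*√154 = -26338 + I*√154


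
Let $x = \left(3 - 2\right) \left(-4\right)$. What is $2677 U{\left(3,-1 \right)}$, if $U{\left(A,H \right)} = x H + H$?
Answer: $8031$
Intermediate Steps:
$x = -4$ ($x = 1 \left(-4\right) = -4$)
$U{\left(A,H \right)} = - 3 H$ ($U{\left(A,H \right)} = - 4 H + H = - 3 H$)
$2677 U{\left(3,-1 \right)} = 2677 \left(\left(-3\right) \left(-1\right)\right) = 2677 \cdot 3 = 8031$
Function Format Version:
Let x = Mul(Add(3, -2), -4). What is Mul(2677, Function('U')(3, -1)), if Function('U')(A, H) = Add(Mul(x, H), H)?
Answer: 8031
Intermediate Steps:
x = -4 (x = Mul(1, -4) = -4)
Function('U')(A, H) = Mul(-3, H) (Function('U')(A, H) = Add(Mul(-4, H), H) = Mul(-3, H))
Mul(2677, Function('U')(3, -1)) = Mul(2677, Mul(-3, -1)) = Mul(2677, 3) = 8031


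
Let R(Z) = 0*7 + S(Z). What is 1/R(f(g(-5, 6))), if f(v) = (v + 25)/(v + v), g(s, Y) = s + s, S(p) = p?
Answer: -4/3 ≈ -1.3333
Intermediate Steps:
g(s, Y) = 2*s
f(v) = (25 + v)/(2*v) (f(v) = (25 + v)/((2*v)) = (25 + v)*(1/(2*v)) = (25 + v)/(2*v))
R(Z) = Z (R(Z) = 0*7 + Z = 0 + Z = Z)
1/R(f(g(-5, 6))) = 1/((25 + 2*(-5))/(2*((2*(-5))))) = 1/((1/2)*(25 - 10)/(-10)) = 1/((1/2)*(-1/10)*15) = 1/(-3/4) = -4/3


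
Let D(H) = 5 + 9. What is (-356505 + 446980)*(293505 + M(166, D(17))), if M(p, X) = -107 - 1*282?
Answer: 26519670100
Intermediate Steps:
D(H) = 14
M(p, X) = -389 (M(p, X) = -107 - 282 = -389)
(-356505 + 446980)*(293505 + M(166, D(17))) = (-356505 + 446980)*(293505 - 389) = 90475*293116 = 26519670100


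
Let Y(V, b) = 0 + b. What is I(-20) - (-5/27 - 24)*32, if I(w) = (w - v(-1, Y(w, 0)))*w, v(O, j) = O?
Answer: 31156/27 ≈ 1153.9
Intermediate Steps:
Y(V, b) = b
I(w) = w*(1 + w) (I(w) = (w - 1*(-1))*w = (w + 1)*w = (1 + w)*w = w*(1 + w))
I(-20) - (-5/27 - 24)*32 = -20*(1 - 20) - (-5/27 - 24)*32 = -20*(-19) - (-5*1/27 - 24)*32 = 380 - (-5/27 - 24)*32 = 380 - (-653)*32/27 = 380 - 1*(-20896/27) = 380 + 20896/27 = 31156/27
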